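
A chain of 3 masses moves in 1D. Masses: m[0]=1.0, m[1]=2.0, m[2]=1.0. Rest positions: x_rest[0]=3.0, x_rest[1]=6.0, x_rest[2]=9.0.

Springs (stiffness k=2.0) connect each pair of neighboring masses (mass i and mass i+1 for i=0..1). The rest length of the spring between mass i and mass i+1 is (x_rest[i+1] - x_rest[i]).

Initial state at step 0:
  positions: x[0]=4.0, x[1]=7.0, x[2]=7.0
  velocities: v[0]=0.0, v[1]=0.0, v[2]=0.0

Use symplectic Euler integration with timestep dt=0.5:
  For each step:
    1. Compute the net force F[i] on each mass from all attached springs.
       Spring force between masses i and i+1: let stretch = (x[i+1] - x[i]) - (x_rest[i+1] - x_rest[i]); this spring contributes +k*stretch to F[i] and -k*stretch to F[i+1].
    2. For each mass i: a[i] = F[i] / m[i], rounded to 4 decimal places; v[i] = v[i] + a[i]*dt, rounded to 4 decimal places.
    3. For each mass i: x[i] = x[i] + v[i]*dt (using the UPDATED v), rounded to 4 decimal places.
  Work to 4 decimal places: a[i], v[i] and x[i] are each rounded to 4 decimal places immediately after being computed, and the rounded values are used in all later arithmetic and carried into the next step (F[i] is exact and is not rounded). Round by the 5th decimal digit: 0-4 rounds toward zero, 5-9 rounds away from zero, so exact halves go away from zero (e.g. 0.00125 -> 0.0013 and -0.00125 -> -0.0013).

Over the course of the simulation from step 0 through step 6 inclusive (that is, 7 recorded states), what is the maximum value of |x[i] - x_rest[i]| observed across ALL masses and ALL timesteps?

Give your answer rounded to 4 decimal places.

Step 0: x=[4.0000 7.0000 7.0000] v=[0.0000 0.0000 0.0000]
Step 1: x=[4.0000 6.2500 8.5000] v=[0.0000 -1.5000 3.0000]
Step 2: x=[3.6250 5.5000 10.3750] v=[-0.7500 -1.5000 3.7500]
Step 3: x=[2.6875 5.5000 11.3125] v=[-1.8750 0.0000 1.8750]
Step 4: x=[1.6563 6.2500 10.8438] v=[-2.0625 1.5000 -0.9375]
Step 5: x=[1.4219 7.0001 9.5782] v=[-0.4688 1.5001 -2.5313]
Step 6: x=[2.4766 7.0002 8.5235] v=[2.1094 0.0001 -2.1094]
Max displacement = 2.3125

Answer: 2.3125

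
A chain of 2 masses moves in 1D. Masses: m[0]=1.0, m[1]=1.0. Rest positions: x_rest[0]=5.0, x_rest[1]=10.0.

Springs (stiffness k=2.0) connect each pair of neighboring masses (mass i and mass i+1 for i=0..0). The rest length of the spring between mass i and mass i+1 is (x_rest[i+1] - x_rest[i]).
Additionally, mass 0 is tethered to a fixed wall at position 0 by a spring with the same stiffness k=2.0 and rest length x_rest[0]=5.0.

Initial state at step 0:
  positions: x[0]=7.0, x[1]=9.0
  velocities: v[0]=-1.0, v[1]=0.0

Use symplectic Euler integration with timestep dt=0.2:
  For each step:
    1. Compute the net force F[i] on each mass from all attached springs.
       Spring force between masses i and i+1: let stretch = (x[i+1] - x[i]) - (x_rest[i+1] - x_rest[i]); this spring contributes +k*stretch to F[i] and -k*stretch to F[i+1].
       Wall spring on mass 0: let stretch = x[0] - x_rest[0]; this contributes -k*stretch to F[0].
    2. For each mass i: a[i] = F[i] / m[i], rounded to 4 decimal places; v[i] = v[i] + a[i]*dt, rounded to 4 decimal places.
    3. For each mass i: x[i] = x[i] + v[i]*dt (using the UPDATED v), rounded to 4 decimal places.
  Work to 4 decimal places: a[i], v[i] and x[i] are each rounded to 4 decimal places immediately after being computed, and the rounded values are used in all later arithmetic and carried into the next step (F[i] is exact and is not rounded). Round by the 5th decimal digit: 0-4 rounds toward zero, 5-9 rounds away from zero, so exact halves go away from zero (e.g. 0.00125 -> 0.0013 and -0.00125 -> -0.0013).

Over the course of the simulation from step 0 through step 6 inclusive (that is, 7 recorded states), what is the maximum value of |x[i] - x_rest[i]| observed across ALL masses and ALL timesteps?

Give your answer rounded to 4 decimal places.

Answer: 2.2757

Derivation:
Step 0: x=[7.0000 9.0000] v=[-1.0000 0.0000]
Step 1: x=[6.4000 9.2400] v=[-3.0000 1.2000]
Step 2: x=[5.5152 9.6528] v=[-4.4240 2.0640]
Step 3: x=[4.5202 10.1346] v=[-4.9750 2.4090]
Step 4: x=[3.6127 10.5672] v=[-4.5373 2.1632]
Step 5: x=[2.9726 10.8435] v=[-3.2006 1.3814]
Step 6: x=[2.7243 10.8901] v=[-1.2413 0.2330]
Max displacement = 2.2757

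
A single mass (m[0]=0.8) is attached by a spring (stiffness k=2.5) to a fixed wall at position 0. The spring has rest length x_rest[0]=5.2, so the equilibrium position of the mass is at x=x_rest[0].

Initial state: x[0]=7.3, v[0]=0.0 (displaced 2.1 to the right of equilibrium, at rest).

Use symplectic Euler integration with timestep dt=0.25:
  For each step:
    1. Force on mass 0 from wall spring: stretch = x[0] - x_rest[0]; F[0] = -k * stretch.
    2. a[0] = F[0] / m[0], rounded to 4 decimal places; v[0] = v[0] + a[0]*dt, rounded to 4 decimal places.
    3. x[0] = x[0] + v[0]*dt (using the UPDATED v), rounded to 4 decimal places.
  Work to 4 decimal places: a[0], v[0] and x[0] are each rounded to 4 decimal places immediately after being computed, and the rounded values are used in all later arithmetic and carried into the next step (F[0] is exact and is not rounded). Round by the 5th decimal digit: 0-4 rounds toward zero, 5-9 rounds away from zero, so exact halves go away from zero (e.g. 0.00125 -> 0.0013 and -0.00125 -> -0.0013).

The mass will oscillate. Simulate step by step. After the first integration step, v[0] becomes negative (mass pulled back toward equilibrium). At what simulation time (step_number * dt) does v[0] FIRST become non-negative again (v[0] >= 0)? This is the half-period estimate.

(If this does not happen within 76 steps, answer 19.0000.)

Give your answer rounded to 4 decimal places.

Answer: 2.0000

Derivation:
Step 0: x=[7.3000] v=[0.0000]
Step 1: x=[6.8899] v=[-1.6406]
Step 2: x=[6.1497] v=[-2.9608]
Step 3: x=[5.2240] v=[-3.7028]
Step 4: x=[4.2936] v=[-3.7216]
Step 5: x=[3.5402] v=[-3.0135]
Step 6: x=[3.1110] v=[-1.7168]
Step 7: x=[3.0898] v=[-0.0848]
Step 8: x=[3.4808] v=[1.5638]
First v>=0 after going negative at step 8, time=2.0000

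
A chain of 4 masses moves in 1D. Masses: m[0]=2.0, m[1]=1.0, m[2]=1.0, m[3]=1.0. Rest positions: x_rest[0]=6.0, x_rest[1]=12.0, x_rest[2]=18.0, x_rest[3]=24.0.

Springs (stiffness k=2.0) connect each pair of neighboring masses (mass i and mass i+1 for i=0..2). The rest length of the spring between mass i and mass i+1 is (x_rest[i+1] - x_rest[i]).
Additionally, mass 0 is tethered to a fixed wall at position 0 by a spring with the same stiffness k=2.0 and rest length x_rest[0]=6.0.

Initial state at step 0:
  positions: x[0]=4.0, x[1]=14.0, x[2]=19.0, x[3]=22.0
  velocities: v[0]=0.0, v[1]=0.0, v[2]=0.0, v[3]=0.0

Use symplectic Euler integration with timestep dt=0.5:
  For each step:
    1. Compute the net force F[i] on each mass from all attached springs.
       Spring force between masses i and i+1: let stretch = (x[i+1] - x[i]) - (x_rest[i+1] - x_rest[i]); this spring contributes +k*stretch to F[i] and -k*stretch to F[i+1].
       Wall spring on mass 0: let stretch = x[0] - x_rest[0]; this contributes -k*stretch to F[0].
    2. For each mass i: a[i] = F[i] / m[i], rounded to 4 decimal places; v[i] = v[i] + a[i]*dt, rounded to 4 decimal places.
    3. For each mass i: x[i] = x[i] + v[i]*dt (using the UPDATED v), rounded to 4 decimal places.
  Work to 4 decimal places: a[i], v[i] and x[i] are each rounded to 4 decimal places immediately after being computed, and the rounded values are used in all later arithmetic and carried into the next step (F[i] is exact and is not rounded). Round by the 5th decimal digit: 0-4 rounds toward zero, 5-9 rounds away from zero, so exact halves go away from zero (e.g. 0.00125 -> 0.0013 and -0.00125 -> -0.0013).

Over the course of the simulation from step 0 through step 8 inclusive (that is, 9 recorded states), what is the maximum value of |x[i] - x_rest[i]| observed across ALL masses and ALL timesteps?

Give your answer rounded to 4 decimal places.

Step 0: x=[4.0000 14.0000 19.0000 22.0000] v=[0.0000 0.0000 0.0000 0.0000]
Step 1: x=[5.5000 11.5000 18.0000 23.5000] v=[3.0000 -5.0000 -2.0000 3.0000]
Step 2: x=[7.1250 9.2500 16.5000 25.2500] v=[3.2500 -4.5000 -3.0000 3.5000]
Step 3: x=[7.5000 9.5625 15.7500 25.6250] v=[0.7500 0.6250 -1.5000 0.7500]
Step 4: x=[6.5156 11.9375 16.8438 24.0625] v=[-1.9688 4.7500 2.1875 -3.1250]
Step 5: x=[5.2578 14.0547 19.0938 21.8907] v=[-2.5157 4.2344 4.4999 -4.3437]
Step 6: x=[4.8847 14.2930 20.2227 21.3204] v=[-0.7462 0.4766 2.2577 -1.1406]
Step 7: x=[5.6425 12.7920 18.9356 23.2013] v=[1.5156 -3.0020 -2.5743 3.7617]
Step 8: x=[6.7771 10.7881 16.7095 25.9493] v=[2.2691 -4.0079 -4.4522 5.4960]
Max displacement = 2.7500

Answer: 2.7500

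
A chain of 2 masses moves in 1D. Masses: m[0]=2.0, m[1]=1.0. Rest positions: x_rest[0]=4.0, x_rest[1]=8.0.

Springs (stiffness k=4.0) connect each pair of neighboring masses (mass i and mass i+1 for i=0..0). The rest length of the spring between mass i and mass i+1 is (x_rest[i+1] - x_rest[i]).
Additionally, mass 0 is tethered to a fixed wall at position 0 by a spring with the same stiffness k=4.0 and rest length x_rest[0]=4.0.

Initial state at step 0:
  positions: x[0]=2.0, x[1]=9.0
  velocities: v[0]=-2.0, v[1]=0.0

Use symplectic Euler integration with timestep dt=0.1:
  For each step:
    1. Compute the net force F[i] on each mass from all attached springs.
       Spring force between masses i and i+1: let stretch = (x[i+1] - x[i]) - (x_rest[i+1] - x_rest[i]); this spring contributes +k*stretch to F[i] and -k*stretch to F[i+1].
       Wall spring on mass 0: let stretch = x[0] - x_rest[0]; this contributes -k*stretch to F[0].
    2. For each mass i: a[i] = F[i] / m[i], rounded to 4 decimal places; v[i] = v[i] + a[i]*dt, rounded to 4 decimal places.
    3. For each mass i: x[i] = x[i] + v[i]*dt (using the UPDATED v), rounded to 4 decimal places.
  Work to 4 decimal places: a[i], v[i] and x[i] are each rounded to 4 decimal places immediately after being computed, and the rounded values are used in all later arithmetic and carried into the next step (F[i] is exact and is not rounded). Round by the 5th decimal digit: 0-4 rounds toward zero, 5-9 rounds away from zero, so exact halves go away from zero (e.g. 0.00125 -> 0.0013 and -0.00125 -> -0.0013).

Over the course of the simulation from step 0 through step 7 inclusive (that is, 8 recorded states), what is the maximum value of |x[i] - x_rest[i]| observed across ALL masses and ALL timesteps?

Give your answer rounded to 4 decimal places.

Answer: 2.1000

Derivation:
Step 0: x=[2.0000 9.0000] v=[-2.0000 0.0000]
Step 1: x=[1.9000 8.8800] v=[-1.0000 -1.2000]
Step 2: x=[1.9016 8.6408] v=[0.0160 -2.3920]
Step 3: x=[2.0000 8.2920] v=[0.9835 -3.4877]
Step 4: x=[2.1842 7.8516] v=[1.8419 -4.4045]
Step 5: x=[2.4381 7.3445] v=[2.5385 -5.0715]
Step 6: x=[2.7413 6.8011] v=[3.0322 -5.4341]
Step 7: x=[3.0709 6.2553] v=[3.2959 -5.4580]
Max displacement = 2.1000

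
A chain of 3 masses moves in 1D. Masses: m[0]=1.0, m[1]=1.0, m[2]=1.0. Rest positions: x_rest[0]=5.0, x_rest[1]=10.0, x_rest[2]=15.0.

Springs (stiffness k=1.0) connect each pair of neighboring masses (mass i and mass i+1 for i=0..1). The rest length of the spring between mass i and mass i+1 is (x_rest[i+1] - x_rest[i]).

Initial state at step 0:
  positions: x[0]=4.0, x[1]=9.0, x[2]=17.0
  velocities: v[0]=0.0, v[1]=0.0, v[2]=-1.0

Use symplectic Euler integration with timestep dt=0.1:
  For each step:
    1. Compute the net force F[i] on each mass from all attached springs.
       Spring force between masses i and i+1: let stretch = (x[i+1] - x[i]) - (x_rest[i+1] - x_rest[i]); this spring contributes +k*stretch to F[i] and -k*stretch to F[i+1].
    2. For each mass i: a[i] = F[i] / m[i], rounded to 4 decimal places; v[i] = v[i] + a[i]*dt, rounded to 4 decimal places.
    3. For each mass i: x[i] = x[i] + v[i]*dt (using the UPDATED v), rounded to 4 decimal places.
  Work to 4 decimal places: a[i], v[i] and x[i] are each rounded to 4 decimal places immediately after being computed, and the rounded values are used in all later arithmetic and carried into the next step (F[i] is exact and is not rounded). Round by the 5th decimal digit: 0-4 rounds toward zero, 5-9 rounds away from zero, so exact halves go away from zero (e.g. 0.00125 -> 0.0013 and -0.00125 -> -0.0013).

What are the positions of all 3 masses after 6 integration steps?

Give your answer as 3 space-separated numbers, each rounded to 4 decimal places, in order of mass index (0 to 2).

Step 0: x=[4.0000 9.0000 17.0000] v=[0.0000 0.0000 -1.0000]
Step 1: x=[4.0000 9.0300 16.8700] v=[0.0000 0.3000 -1.3000]
Step 2: x=[4.0003 9.0881 16.7116] v=[0.0030 0.5810 -1.5840]
Step 3: x=[4.0015 9.1716 16.5270] v=[0.0118 0.8346 -1.8464]
Step 4: x=[4.0044 9.2769 16.3188] v=[0.0288 1.0531 -2.0819]
Step 5: x=[4.0100 9.3999 16.0902] v=[0.0561 1.2300 -2.2861]
Step 6: x=[4.0195 9.5359 15.8447] v=[0.0951 1.3600 -2.4551]

Answer: 4.0195 9.5359 15.8447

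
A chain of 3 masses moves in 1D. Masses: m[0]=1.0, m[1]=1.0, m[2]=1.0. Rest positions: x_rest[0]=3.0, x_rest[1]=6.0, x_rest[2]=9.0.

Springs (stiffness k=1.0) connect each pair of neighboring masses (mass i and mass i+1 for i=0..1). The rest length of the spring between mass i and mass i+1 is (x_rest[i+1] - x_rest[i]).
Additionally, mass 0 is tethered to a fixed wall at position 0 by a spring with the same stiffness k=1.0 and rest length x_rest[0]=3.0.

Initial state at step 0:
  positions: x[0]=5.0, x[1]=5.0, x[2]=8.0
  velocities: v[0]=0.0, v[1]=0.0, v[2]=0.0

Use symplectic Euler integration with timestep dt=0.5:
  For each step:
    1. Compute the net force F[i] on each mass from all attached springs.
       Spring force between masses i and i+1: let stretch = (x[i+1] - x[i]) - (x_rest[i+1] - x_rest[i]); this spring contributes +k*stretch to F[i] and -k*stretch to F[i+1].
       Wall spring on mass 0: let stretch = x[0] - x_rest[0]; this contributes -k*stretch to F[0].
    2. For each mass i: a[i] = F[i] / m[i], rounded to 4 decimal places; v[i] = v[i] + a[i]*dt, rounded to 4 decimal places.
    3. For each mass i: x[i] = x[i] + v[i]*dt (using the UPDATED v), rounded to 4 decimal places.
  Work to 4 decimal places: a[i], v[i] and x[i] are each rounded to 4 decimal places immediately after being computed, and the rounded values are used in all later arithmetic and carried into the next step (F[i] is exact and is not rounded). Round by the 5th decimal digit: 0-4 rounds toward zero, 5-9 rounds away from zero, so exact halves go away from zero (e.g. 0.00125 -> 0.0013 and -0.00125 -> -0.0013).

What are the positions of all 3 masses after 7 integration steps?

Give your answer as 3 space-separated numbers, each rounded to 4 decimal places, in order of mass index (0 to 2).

Answer: 3.8679 5.0847 9.4411

Derivation:
Step 0: x=[5.0000 5.0000 8.0000] v=[0.0000 0.0000 0.0000]
Step 1: x=[3.7500 5.7500 8.0000] v=[-2.5000 1.5000 0.0000]
Step 2: x=[2.0625 6.5625 8.1875] v=[-3.3750 1.6250 0.3750]
Step 3: x=[0.9844 6.6563 8.7188] v=[-2.1563 0.1875 1.0625]
Step 4: x=[1.0782 5.8477 9.4845] v=[0.1875 -1.6172 1.5313]
Step 5: x=[2.0948 4.7559 10.0910] v=[2.0332 -2.1836 1.2129]
Step 6: x=[3.2530 4.3326 10.1137] v=[2.3164 -0.8466 0.0454]
Step 7: x=[3.8679 5.0847 9.4411] v=[1.2297 1.5042 -1.3452]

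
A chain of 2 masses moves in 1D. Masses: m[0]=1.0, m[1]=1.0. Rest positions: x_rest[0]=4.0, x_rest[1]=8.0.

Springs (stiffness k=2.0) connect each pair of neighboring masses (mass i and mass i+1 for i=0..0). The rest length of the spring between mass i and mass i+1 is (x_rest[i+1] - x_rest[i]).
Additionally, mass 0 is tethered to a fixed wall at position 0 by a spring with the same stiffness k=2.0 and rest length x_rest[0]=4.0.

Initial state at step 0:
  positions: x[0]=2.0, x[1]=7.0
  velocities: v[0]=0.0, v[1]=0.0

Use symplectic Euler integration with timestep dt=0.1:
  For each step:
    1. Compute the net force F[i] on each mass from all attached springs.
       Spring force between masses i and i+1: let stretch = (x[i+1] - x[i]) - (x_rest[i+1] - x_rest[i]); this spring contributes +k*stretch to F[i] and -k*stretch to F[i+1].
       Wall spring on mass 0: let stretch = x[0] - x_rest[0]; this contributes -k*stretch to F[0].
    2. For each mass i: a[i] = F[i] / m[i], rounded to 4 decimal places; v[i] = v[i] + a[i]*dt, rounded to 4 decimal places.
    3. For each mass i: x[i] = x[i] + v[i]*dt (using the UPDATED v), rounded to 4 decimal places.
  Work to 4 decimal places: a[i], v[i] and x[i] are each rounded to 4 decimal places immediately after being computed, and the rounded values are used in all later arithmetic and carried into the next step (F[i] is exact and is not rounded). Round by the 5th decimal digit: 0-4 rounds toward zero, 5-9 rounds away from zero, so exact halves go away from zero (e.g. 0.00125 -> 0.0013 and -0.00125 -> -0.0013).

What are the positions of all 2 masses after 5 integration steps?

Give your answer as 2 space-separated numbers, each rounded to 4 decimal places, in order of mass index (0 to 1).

Step 0: x=[2.0000 7.0000] v=[0.0000 0.0000]
Step 1: x=[2.0600 6.9800] v=[0.6000 -0.2000]
Step 2: x=[2.1772 6.9416] v=[1.1720 -0.3840]
Step 3: x=[2.3461 6.8879] v=[1.6894 -0.5369]
Step 4: x=[2.5590 6.8234] v=[2.1285 -0.6453]
Step 5: x=[2.8060 6.7536] v=[2.4696 -0.6982]

Answer: 2.8060 6.7536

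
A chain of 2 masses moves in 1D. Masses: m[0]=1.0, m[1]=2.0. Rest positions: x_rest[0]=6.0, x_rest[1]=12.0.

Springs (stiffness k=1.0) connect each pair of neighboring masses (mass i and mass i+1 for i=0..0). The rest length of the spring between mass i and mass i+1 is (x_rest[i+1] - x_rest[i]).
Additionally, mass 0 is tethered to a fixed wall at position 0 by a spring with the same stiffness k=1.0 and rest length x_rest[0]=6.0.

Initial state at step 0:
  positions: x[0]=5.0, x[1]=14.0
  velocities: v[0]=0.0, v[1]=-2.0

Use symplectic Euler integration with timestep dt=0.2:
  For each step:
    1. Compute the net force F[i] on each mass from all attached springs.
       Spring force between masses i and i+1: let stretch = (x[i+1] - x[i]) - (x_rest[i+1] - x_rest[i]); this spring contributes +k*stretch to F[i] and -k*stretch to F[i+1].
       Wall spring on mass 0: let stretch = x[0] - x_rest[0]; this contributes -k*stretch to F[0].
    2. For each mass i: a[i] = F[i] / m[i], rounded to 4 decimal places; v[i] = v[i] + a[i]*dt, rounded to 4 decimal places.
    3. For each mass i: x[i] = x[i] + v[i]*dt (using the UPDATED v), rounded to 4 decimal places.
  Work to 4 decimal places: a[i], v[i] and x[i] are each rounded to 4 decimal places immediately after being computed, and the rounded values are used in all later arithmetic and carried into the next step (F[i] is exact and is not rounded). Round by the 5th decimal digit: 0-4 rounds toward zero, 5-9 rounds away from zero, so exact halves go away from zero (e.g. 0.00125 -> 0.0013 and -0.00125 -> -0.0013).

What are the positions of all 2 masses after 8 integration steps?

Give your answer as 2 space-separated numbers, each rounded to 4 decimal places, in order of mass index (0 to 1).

Step 0: x=[5.0000 14.0000] v=[0.0000 -2.0000]
Step 1: x=[5.1600 13.5400] v=[0.8000 -2.3000]
Step 2: x=[5.4488 13.0324] v=[1.4440 -2.5380]
Step 3: x=[5.8230 12.4931] v=[1.8710 -2.6964]
Step 4: x=[6.2311 11.9404] v=[2.0404 -2.7634]
Step 5: x=[6.6183 11.3935] v=[1.9360 -2.7343]
Step 6: x=[6.9318 10.8711] v=[1.5674 -2.6118]
Step 7: x=[7.1256 10.3900] v=[0.9689 -2.4057]
Step 8: x=[7.1649 9.9636] v=[0.1967 -2.1321]

Answer: 7.1649 9.9636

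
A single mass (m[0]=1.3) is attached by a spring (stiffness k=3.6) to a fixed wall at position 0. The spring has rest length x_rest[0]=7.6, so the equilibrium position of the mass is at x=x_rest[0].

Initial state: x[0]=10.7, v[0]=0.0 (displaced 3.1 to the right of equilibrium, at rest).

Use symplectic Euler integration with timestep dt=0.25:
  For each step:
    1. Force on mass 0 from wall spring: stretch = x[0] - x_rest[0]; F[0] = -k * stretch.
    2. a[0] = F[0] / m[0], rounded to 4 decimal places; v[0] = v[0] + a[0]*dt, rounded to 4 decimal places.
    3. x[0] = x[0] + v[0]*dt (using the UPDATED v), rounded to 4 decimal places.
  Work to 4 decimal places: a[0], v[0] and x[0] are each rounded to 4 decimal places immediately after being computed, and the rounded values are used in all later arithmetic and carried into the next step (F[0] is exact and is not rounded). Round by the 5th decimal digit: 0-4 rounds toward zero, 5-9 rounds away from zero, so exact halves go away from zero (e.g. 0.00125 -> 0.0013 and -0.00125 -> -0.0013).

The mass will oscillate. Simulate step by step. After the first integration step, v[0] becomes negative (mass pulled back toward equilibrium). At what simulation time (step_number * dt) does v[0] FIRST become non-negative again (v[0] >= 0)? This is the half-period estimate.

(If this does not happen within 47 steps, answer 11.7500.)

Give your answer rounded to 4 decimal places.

Step 0: x=[10.7000] v=[0.0000]
Step 1: x=[10.1635] v=[-2.1462]
Step 2: x=[9.1833] v=[-3.9209]
Step 3: x=[7.9291] v=[-5.0170]
Step 4: x=[6.6179] v=[-5.2449]
Step 5: x=[5.4767] v=[-4.5650]
Step 6: x=[4.7030] v=[-3.0950]
Step 7: x=[4.4307] v=[-1.0894]
Step 8: x=[4.7069] v=[1.1047]
First v>=0 after going negative at step 8, time=2.0000

Answer: 2.0000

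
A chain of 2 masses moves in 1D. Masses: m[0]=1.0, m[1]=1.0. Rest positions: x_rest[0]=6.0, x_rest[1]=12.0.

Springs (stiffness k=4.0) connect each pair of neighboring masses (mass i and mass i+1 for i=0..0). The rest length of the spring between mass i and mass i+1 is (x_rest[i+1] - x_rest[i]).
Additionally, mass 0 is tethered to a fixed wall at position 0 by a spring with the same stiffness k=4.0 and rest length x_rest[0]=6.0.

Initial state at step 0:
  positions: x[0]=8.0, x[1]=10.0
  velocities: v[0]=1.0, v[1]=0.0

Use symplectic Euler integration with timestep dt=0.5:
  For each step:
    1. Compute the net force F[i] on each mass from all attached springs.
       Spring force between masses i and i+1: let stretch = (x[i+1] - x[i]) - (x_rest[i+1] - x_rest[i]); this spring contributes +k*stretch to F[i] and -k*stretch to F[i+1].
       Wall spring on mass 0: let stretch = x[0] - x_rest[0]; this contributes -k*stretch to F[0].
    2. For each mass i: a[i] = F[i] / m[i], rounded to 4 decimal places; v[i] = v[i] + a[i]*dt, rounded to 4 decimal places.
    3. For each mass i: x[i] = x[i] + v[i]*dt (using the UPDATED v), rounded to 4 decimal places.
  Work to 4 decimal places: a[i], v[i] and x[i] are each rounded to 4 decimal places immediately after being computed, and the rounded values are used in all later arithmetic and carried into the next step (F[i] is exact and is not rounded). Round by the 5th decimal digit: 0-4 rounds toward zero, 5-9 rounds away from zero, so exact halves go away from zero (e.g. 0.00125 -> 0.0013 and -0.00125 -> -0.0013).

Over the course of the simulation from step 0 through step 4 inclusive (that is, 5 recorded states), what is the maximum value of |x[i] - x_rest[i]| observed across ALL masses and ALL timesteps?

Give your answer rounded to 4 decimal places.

Step 0: x=[8.0000 10.0000] v=[1.0000 0.0000]
Step 1: x=[2.5000 14.0000] v=[-11.0000 8.0000]
Step 2: x=[6.0000 12.5000] v=[7.0000 -3.0000]
Step 3: x=[10.0000 10.5000] v=[8.0000 -4.0000]
Step 4: x=[4.5000 14.0000] v=[-11.0000 7.0000]
Max displacement = 4.0000

Answer: 4.0000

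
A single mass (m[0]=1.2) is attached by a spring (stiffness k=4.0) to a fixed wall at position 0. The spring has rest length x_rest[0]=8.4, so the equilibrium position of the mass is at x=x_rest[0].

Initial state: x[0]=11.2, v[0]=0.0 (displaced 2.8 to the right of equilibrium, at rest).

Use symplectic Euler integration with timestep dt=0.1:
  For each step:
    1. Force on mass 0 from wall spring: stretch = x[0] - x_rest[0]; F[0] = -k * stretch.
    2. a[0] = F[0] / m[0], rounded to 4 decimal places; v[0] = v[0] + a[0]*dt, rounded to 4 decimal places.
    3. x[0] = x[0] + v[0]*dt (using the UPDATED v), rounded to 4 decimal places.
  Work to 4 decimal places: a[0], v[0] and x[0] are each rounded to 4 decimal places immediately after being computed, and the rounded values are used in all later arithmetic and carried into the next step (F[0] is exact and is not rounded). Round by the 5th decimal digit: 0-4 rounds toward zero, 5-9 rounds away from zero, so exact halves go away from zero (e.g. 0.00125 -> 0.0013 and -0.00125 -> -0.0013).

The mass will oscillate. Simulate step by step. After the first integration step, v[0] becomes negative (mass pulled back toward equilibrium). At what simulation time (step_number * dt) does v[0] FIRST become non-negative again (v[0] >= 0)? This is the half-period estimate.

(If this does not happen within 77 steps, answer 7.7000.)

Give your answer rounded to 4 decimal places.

Answer: 1.8000

Derivation:
Step 0: x=[11.2000] v=[0.0000]
Step 1: x=[11.1067] v=[-0.9333]
Step 2: x=[10.9232] v=[-1.8355]
Step 3: x=[10.6555] v=[-2.6766]
Step 4: x=[10.3127] v=[-3.4284]
Step 5: x=[9.9061] v=[-4.0660]
Step 6: x=[9.4493] v=[-4.5680]
Step 7: x=[8.9575] v=[-4.9178]
Step 8: x=[8.4471] v=[-5.1036]
Step 9: x=[7.9352] v=[-5.1193]
Step 10: x=[7.4388] v=[-4.9644]
Step 11: x=[6.9744] v=[-4.6440]
Step 12: x=[6.5575] v=[-4.1688]
Step 13: x=[6.2020] v=[-3.5546]
Step 14: x=[5.9198] v=[-2.8219]
Step 15: x=[5.7203] v=[-1.9952]
Step 16: x=[5.6101] v=[-1.1020]
Step 17: x=[5.5929] v=[-0.1720]
Step 18: x=[5.6693] v=[0.7637]
First v>=0 after going negative at step 18, time=1.8000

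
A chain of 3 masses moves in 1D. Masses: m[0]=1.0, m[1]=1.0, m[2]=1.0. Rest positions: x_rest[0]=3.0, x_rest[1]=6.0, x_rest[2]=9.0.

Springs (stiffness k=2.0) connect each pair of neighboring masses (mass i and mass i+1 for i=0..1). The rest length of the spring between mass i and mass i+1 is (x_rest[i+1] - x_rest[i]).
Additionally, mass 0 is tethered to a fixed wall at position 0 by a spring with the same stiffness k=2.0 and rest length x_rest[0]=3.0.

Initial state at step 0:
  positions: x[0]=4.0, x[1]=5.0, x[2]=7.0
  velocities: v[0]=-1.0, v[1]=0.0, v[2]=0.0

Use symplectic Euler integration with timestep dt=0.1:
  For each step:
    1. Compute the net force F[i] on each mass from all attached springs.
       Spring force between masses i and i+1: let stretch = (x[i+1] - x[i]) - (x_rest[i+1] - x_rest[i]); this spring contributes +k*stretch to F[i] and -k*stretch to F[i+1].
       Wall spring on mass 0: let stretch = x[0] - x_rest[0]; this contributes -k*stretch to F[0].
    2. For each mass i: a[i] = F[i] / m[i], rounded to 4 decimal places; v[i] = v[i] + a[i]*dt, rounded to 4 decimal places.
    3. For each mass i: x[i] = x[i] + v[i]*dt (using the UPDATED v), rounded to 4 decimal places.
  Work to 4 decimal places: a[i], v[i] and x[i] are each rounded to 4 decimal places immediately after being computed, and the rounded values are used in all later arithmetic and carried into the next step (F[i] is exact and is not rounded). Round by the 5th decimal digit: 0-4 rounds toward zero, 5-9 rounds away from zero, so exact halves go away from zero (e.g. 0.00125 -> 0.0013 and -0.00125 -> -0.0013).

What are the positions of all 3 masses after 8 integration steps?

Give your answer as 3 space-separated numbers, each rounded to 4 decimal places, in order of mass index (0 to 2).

Step 0: x=[4.0000 5.0000 7.0000] v=[-1.0000 0.0000 0.0000]
Step 1: x=[3.8400 5.0200 7.0200] v=[-1.6000 0.2000 0.2000]
Step 2: x=[3.6268 5.0564 7.0600] v=[-2.1320 0.3640 0.4000]
Step 3: x=[3.3697 5.1043 7.1199] v=[-2.5714 0.4788 0.5993]
Step 4: x=[3.0799 5.1578 7.1995] v=[-2.8984 0.5350 0.7962]
Step 5: x=[2.7700 5.2106 7.2983] v=[-3.0988 0.5278 0.9879]
Step 6: x=[2.4535 5.2563 7.4153] v=[-3.1647 0.4572 1.1704]
Step 7: x=[2.1440 5.2891 7.5492] v=[-3.0948 0.3284 1.3386]
Step 8: x=[1.8545 5.3042 7.6979] v=[-2.8946 0.1514 1.4866]

Answer: 1.8545 5.3042 7.6979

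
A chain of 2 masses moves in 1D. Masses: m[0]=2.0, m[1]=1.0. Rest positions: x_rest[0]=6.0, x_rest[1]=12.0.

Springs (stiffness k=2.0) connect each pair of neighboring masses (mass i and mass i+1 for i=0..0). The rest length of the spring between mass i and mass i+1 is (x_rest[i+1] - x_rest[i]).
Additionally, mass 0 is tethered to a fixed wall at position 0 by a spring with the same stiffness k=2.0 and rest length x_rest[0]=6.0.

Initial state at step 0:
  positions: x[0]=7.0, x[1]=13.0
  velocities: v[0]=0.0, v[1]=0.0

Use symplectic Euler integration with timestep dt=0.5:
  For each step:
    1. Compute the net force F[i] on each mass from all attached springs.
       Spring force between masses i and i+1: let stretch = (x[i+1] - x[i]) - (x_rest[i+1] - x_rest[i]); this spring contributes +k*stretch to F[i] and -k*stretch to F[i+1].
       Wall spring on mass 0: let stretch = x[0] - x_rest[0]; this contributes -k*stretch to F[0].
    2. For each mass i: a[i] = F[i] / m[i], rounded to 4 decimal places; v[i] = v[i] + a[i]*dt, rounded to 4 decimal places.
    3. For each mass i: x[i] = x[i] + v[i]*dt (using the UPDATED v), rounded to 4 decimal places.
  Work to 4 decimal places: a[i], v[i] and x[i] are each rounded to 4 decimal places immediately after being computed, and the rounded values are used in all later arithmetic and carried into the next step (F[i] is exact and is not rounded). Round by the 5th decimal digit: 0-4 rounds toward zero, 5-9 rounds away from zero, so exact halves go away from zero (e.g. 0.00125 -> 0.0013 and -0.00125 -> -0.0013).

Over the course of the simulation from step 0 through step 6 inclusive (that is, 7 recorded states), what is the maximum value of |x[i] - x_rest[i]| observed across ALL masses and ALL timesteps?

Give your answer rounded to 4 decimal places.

Answer: 1.2206

Derivation:
Step 0: x=[7.0000 13.0000] v=[0.0000 0.0000]
Step 1: x=[6.7500 13.0000] v=[-0.5000 0.0000]
Step 2: x=[6.3750 12.8750] v=[-0.7500 -0.2500]
Step 3: x=[6.0313 12.5000] v=[-0.6875 -0.7500]
Step 4: x=[5.7969 11.8907] v=[-0.4688 -1.2187]
Step 5: x=[5.6367 11.2345] v=[-0.3204 -1.3125]
Step 6: x=[5.4668 10.7794] v=[-0.3399 -0.9103]
Max displacement = 1.2206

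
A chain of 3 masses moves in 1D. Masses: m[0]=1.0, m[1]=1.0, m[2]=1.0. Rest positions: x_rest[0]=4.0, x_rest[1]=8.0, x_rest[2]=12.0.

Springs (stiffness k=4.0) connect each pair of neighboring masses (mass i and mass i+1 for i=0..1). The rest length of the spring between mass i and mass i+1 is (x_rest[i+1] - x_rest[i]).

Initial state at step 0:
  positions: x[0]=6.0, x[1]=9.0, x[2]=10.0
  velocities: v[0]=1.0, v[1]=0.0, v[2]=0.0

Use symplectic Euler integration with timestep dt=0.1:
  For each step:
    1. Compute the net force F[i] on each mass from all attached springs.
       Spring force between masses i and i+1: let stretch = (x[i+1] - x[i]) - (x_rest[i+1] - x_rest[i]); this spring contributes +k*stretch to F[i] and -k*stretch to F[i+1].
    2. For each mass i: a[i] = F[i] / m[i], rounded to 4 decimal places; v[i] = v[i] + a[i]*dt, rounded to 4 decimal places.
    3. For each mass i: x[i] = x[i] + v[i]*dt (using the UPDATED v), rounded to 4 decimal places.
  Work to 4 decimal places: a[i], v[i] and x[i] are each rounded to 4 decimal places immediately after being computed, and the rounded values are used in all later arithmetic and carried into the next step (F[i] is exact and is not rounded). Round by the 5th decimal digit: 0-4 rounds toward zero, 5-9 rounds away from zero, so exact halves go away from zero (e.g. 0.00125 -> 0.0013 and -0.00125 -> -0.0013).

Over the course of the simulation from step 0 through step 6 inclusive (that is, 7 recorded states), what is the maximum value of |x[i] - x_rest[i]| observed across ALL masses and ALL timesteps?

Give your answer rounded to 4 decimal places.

Step 0: x=[6.0000 9.0000 10.0000] v=[1.0000 0.0000 0.0000]
Step 1: x=[6.0600 8.9200 10.1200] v=[0.6000 -0.8000 1.2000]
Step 2: x=[6.0744 8.7736 10.3520] v=[0.1440 -1.4640 2.3200]
Step 3: x=[6.0368 8.5824 10.6809] v=[-0.3763 -1.9123 3.2886]
Step 4: x=[5.9410 8.3733 11.0858] v=[-0.9581 -2.0911 4.0492]
Step 5: x=[5.7825 8.1754 11.5422] v=[-1.5852 -1.9790 4.5642]
Step 6: x=[5.5597 8.0165 12.0240] v=[-2.2280 -1.5894 4.8175]
Max displacement = 2.0744

Answer: 2.0744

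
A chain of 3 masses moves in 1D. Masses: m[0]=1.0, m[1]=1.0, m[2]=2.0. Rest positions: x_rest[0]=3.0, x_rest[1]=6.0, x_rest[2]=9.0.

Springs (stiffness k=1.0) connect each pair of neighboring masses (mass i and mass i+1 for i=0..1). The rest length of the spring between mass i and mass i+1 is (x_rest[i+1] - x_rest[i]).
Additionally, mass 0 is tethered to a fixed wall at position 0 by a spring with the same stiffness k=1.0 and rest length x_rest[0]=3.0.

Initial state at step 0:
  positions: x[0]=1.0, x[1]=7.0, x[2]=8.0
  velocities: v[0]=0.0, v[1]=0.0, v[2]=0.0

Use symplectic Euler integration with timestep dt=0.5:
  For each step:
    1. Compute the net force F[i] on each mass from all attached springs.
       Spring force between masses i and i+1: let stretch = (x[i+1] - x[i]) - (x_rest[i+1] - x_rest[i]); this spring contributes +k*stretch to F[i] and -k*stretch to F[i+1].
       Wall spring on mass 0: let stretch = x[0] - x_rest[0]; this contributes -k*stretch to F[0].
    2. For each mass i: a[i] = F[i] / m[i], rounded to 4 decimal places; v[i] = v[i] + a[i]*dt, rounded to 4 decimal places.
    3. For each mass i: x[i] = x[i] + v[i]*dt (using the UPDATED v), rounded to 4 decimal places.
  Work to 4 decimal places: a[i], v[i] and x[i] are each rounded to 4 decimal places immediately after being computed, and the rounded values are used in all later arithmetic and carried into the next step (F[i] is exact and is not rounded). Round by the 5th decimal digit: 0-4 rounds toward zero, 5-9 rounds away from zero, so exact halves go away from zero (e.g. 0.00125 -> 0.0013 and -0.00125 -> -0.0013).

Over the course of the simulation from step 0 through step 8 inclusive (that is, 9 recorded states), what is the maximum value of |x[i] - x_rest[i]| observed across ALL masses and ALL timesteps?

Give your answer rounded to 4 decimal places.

Answer: 2.2812

Derivation:
Step 0: x=[1.0000 7.0000 8.0000] v=[0.0000 0.0000 0.0000]
Step 1: x=[2.2500 5.7500 8.2500] v=[2.5000 -2.5000 0.5000]
Step 2: x=[3.8125 4.2500 8.5625] v=[3.1250 -3.0000 0.6250]
Step 3: x=[4.5313 3.7188 8.7110] v=[1.4375 -1.0625 0.2969]
Step 4: x=[3.9141 4.6388 8.6104] v=[-1.2344 1.8399 -0.2012]
Step 5: x=[2.4996 6.3705 8.3884] v=[-2.8291 3.4634 -0.4441]
Step 6: x=[1.4279 7.6390 8.2891] v=[-2.1435 2.5369 -0.1986]
Step 7: x=[1.5520 7.5172 8.4836] v=[0.2481 -0.2436 0.3889]
Step 8: x=[2.7794 6.1457 8.9323] v=[2.4547 -2.7430 0.8973]
Max displacement = 2.2812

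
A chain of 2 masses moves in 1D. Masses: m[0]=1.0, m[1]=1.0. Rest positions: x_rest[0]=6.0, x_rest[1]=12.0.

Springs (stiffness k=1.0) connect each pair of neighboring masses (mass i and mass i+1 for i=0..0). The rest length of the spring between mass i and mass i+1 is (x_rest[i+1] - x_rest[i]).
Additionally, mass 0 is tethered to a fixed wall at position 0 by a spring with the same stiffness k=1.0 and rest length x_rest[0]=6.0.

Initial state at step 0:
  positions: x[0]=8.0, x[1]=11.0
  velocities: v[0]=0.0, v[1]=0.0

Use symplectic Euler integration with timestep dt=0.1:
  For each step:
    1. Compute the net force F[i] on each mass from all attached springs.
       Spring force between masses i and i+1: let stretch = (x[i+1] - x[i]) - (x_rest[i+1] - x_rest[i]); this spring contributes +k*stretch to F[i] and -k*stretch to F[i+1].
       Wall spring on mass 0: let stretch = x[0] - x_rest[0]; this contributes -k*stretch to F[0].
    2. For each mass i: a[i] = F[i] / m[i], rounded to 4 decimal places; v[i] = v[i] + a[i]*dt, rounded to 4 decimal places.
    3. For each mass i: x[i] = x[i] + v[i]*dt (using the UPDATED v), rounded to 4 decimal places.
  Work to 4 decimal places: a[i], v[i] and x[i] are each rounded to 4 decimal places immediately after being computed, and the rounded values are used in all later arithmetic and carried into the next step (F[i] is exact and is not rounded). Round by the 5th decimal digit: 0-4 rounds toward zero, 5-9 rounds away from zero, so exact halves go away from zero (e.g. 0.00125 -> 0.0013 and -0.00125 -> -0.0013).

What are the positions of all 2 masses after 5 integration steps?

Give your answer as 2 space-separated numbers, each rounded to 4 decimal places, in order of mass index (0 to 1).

Step 0: x=[8.0000 11.0000] v=[0.0000 0.0000]
Step 1: x=[7.9500 11.0300] v=[-0.5000 0.3000]
Step 2: x=[7.8513 11.0892] v=[-0.9870 0.5920]
Step 3: x=[7.7065 11.1760] v=[-1.4483 0.8682]
Step 4: x=[7.5193 11.2881] v=[-1.8720 1.1213]
Step 5: x=[7.2946 11.4225] v=[-2.2471 1.3444]

Answer: 7.2946 11.4225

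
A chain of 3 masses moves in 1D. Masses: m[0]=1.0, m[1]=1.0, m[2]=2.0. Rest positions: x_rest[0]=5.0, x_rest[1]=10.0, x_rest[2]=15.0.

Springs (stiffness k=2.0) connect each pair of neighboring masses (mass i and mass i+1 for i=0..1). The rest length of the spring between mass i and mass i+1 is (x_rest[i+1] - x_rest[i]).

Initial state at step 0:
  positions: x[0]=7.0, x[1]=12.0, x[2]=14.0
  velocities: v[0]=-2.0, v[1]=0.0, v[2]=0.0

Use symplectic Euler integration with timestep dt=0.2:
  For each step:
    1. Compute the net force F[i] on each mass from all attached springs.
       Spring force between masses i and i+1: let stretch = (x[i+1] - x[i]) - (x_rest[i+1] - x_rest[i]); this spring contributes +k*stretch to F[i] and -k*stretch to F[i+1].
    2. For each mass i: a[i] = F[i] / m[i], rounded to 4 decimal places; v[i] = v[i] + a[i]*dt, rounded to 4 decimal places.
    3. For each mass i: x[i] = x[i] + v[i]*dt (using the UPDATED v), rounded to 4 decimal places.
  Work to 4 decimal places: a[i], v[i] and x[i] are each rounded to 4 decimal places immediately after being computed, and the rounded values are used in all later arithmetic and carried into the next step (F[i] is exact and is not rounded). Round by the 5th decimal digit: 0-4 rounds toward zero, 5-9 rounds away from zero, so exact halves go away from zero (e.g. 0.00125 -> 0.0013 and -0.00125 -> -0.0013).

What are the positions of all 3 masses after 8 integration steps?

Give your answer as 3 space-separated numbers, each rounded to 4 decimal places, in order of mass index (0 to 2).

Answer: 3.3946 8.3995 16.0030

Derivation:
Step 0: x=[7.0000 12.0000 14.0000] v=[-2.0000 0.0000 0.0000]
Step 1: x=[6.6000 11.7600 14.1200] v=[-2.0000 -1.2000 0.6000]
Step 2: x=[6.2128 11.2960 14.3456] v=[-1.9360 -2.3200 1.1280]
Step 3: x=[5.8323 10.6693 14.6492] v=[-1.9027 -3.1334 1.5181]
Step 4: x=[5.4387 9.9741 14.9936] v=[-1.9679 -3.4762 1.7221]
Step 5: x=[5.0080 9.3176 15.3372] v=[-2.1537 -3.2826 1.7182]
Step 6: x=[4.5220 8.7979 15.6401] v=[-2.4299 -2.5986 1.5143]
Step 7: x=[3.9781 8.4835 15.8693] v=[-2.7195 -1.5721 1.1459]
Step 8: x=[3.3946 8.3995 16.0030] v=[-2.9173 -0.4199 0.6687]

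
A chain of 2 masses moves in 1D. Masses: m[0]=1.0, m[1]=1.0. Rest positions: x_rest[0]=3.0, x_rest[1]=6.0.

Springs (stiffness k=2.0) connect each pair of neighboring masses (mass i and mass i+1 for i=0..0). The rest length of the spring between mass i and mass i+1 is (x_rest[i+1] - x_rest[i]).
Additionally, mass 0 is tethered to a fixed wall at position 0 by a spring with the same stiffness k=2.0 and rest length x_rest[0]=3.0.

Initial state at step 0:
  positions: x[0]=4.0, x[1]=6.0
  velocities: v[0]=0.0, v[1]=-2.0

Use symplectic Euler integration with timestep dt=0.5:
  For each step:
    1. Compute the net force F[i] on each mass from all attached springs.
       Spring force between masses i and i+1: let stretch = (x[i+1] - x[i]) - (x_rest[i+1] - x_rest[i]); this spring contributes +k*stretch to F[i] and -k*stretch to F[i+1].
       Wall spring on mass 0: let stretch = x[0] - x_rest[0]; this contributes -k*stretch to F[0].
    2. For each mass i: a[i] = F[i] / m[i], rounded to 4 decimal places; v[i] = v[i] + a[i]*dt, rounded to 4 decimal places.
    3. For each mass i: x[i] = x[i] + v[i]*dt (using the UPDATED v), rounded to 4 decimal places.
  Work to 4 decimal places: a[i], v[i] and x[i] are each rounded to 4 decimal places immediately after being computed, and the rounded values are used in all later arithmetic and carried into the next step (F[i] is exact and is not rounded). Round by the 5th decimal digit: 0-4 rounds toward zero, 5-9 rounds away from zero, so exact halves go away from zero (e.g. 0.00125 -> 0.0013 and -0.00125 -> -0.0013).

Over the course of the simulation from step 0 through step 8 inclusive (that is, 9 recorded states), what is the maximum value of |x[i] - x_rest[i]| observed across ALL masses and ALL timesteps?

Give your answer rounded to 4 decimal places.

Step 0: x=[4.0000 6.0000] v=[0.0000 -2.0000]
Step 1: x=[3.0000 5.5000] v=[-2.0000 -1.0000]
Step 2: x=[1.7500 5.2500] v=[-2.5000 -0.5000]
Step 3: x=[1.3750 4.7500] v=[-0.7500 -1.0000]
Step 4: x=[2.0000 4.0625] v=[1.2500 -1.3750]
Step 5: x=[2.6563 3.8438] v=[1.3125 -0.4375]
Step 6: x=[2.5782 4.5313] v=[-0.1563 1.3750]
Step 7: x=[2.1875 5.7423] v=[-0.7814 2.4219]
Step 8: x=[2.4805 6.6759] v=[0.5859 1.8671]
Max displacement = 2.1562

Answer: 2.1562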